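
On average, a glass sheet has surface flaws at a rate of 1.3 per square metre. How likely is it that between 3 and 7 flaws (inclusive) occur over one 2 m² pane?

Over the interval, μ = 1.3 × 2 = 2.6 (a 2 m² pane = 2 square metres).
P(3 ≤ N ≤ 7) = Σ_{j=3}^{7} e^(−2.6) · 2.6^j/j! ≈ 0.4762.

0.4762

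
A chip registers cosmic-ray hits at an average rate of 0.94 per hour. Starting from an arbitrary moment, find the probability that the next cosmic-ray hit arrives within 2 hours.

0.8474

Inter-arrival times are exponential with rate λ = 0.94 per hour.
P(T ≤ 2) = 1 − e^(−λt) = 1 − e^(−0.94 × 2) = 1 − e^(−1.88) ≈ 0.8474.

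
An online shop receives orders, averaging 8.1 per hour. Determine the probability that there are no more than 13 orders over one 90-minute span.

0.6656

Over the interval, μ = 8.1 × 1.5 = 12.15 (a 90-minute span = 1.5 hours).
P(N ≤ 13) = Σ_{j=0}^{13} e^(−μ) μ^j/j! ≈ 0.6656.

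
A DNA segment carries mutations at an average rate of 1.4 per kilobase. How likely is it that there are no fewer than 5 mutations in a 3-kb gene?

0.4102

Over the interval, μ = 1.4 × 3 = 4.2 (a 3-kb gene = 3 kilobases).
P(N ≥ 5) = 1 − P(N ≤ 4) = 1 − Σ_{j=0}^{4} e^(−μ) μ^j/j! ≈ 0.4102.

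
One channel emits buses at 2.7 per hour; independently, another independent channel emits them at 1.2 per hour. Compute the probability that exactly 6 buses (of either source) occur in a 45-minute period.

Independent Poisson processes superpose: combined rate λ = 2.7 + 1.2 = 3.9 per hour.
Over the interval, μ = 3.9 × 0.75 = 2.925 (a 45-minute period = 0.75 hours).
P(N = 6) = e^(−2.925) · 2.925^6/6! ≈ 0.0467.

0.0467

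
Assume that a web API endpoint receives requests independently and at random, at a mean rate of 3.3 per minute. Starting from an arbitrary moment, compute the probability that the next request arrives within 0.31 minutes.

0.6405

Inter-arrival times are exponential with rate λ = 3.3 per minute.
P(T ≤ 0.31) = 1 − e^(−λt) = 1 − e^(−3.3 × 0.31) = 1 − e^(−1.023) ≈ 0.6405.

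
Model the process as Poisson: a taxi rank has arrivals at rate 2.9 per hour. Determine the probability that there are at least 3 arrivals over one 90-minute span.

Over the interval, μ = 2.9 × 1.5 = 4.35 (a 90-minute span = 1.5 hours).
P(N ≥ 3) = 1 − P(N ≤ 2) = 1 − Σ_{j=0}^{2} e^(−μ) μ^j/j! ≈ 0.8088.

0.8088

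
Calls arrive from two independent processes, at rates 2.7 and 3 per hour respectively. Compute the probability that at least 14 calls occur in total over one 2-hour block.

Independent Poisson processes superpose: combined rate λ = 2.7 + 3 = 5.7 per hour.
Over the interval, μ = 5.7 × 2 = 11.4 (a 2-hour block = 2 hours).
P(N ≥ 14) = 1 − P(N ≤ 13) ≈ 0.2570.

0.2570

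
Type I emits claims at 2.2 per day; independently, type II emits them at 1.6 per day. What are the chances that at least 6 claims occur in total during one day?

Independent Poisson processes superpose: combined rate λ = 2.2 + 1.6 = 3.8 per day.
So μ = 3.8.
P(N ≥ 6) = 1 − P(N ≤ 5) ≈ 0.1844.

0.1844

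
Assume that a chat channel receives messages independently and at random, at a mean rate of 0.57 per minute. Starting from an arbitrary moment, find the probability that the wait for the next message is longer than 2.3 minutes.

The wait for the next event is exponential with rate λ = 0.57 per minute.
P(T > 2.3) = e^(−λt) = e^(−0.57 × 2.3) = e^(−1.311) ≈ 0.2696.

0.2696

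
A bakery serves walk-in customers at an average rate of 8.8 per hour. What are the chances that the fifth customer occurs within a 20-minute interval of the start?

Over the interval, μ = 8.8 × 1/3 ≈ 2.93333 (a 20-minute interval = 1/3 hours).
The fifth arrival falls in the interval iff at least 5 events occur there: P(S_5 ≤ t) = P(N ≥ 5) = 1 − P(N ≤ 4) ≈ 0.1737.

0.1737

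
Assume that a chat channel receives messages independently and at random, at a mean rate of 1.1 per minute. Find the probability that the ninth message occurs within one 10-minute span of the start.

Over the interval, μ = 1.1 × 10 = 11 (a 10-minute span = 10 minutes).
The ninth arrival falls in the interval iff at least 9 events occur there: P(S_9 ≤ t) = P(N ≥ 9) = 1 − P(N ≤ 8) ≈ 0.7680.

0.7680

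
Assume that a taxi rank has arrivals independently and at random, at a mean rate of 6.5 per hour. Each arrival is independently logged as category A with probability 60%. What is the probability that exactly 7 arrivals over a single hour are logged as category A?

Thinning: the arrivals that are logged as category A themselves form a Poisson process with rate 0.6 × 6.5 = 3.9 per hour.
So μ = 3.9.
P(N = 7) = e^(−3.9) · 3.9^7/7! ≈ 0.0551.

0.0551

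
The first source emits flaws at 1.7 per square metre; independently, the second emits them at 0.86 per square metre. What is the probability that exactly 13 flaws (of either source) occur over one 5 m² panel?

0.1098

Independent Poisson processes superpose: combined rate λ = 1.7 + 0.86 = 2.56 per square metre.
Over the interval, μ = 2.56 × 5 = 12.8 (a 5 m² panel = 5 square metres).
P(N = 13) = e^(−12.8) · 12.8^13/13! ≈ 0.1098.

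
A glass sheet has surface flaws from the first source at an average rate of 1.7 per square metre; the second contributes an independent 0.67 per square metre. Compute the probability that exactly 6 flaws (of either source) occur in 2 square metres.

Independent Poisson processes superpose: combined rate λ = 1.7 + 0.67 = 2.37 per square metre.
Over the interval, μ = 2.37 × 2 = 4.74 (2 square metres).
P(N = 6) = e^(−4.74) · 4.74^6/6! ≈ 0.1377.

0.1377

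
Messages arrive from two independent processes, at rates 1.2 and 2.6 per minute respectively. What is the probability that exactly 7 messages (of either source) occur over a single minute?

Independent Poisson processes superpose: combined rate λ = 1.2 + 2.6 = 3.8 per minute.
So μ = 3.8.
P(N = 7) = e^(−3.8) · 3.8^7/7! ≈ 0.0508.

0.0508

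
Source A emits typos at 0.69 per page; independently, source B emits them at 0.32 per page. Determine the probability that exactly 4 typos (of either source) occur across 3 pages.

0.1697

Independent Poisson processes superpose: combined rate λ = 0.69 + 0.32 = 1.01 per page.
Over the interval, μ = 1.01 × 3 = 3.03 (3 pages).
P(N = 4) = e^(−3.03) · 3.03^4/4! ≈ 0.1697.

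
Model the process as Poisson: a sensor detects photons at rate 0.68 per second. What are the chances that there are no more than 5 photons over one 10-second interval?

Over the interval, μ = 0.68 × 10 = 6.8 (a 10-second interval = 10 seconds).
P(N ≤ 5) = Σ_{j=0}^{5} e^(−μ) μ^j/j! ≈ 0.3270.

0.3270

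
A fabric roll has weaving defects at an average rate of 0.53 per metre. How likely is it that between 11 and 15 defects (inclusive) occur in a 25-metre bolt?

Over the interval, μ = 0.53 × 25 = 13.25 (a 25-metre bolt = 25 metres).
P(11 ≤ N ≤ 15) = Σ_{j=11}^{15} e^(−13.25) · 13.25^j/j! ≈ 0.5102.

0.5102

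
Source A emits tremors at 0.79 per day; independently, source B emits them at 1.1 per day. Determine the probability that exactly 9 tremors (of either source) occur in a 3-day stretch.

0.0575

Independent Poisson processes superpose: combined rate λ = 0.79 + 1.1 = 1.89 per day.
Over the interval, μ = 1.89 × 3 = 5.67 (a 3-day stretch = 3 days).
P(N = 9) = e^(−5.67) · 5.67^9/9! ≈ 0.0575.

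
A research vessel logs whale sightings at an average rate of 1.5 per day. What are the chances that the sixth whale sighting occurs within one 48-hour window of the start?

0.0839

Over the interval, μ = 1.5 × 2 = 3 (a 48-hour window = 2 days).
The sixth arrival falls in the interval iff at least 6 events occur there: P(S_6 ≤ t) = P(N ≥ 6) = 1 − P(N ≤ 5) ≈ 0.0839.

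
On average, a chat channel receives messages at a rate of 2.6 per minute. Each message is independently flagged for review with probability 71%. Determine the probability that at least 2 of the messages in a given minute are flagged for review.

Thinning: the messages that are flagged for review themselves form a Poisson process with rate 0.71 × 2.6 = 1.846 per minute.
So μ = 1.846.
P(N ≥ 2) = 1 − P(N ≤ 1) ≈ 0.5507.

0.5507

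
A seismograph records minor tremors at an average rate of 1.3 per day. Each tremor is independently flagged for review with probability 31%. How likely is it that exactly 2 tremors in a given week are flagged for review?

Thinning: the tremors that are flagged for review themselves form a Poisson process with rate 0.31 × 1.3 = 0.403 per day.
Over the interval, μ = 0.403 × 7 = 2.821 (a week = 7 days).
P(N = 2) = e^(−2.821) · 2.821^2/2! ≈ 0.2369.

0.2369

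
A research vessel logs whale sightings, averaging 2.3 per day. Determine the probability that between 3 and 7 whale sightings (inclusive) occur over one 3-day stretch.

Over the interval, μ = 2.3 × 3 = 6.9 (a 3-day stretch = 3 days).
P(3 ≤ N ≤ 7) = Σ_{j=3}^{7} e^(−6.9) · 6.9^j/j! ≈ 0.5817.

0.5817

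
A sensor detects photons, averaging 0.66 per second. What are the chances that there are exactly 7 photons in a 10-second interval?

Over the interval, μ = 0.66 × 10 = 6.6 (a 10-second interval = 10 seconds).
P(N = 7) = e^(−μ) μ^7/7! = e^(−6.6) · 6.6^7/5040 ≈ 0.1472.

0.1472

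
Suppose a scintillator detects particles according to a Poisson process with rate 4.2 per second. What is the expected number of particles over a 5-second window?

E[N] = λt = 4.2 × 5 = 21 (a 5-second window = 5 seconds).

21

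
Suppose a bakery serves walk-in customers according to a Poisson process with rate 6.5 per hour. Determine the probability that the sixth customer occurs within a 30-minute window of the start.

Over the interval, μ = 6.5 × 0.5 = 3.25 (a 30-minute window = 0.5 hours).
The sixth arrival falls in the interval iff at least 6 events occur there: P(S_6 ≤ t) = P(N ≥ 6) = 1 − P(N ≤ 5) ≈ 0.1112.

0.1112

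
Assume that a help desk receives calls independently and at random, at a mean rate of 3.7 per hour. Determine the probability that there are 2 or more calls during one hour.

0.8838

With mean μ = 3.7 per hour,
P(N ≥ 2) = 1 − P(N ≤ 1) = 1 − Σ_{j=0}^{1} e^(−μ) μ^j/j! ≈ 0.8838.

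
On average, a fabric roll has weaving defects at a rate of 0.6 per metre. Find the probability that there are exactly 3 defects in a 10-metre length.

Over the interval, μ = 0.6 × 10 = 6 (a 10-metre length = 10 metres).
P(N = 3) = e^(−μ) μ^3/3! = e^(−6) · 6^3/6 ≈ 0.0892.

0.0892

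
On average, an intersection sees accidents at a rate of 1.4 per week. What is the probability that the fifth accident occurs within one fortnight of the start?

Over the interval, μ = 1.4 × 2 = 2.8 (a fortnight = 2 weeks).
The fifth arrival falls in the interval iff at least 5 events occur there: P(S_5 ≤ t) = P(N ≥ 5) = 1 − P(N ≤ 4) ≈ 0.1523.

0.1523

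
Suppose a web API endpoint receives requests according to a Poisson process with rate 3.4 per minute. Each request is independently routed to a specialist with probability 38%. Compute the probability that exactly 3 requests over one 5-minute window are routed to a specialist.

Thinning: the requests that are routed to a specialist themselves form a Poisson process with rate 0.38 × 3.4 = 1.292 per minute.
Over the interval, μ = 1.292 × 5 = 6.46 (a 5-minute window = 5 minutes).
P(N = 3) = e^(−6.46) · 6.46^3/3! ≈ 0.0703.

0.0703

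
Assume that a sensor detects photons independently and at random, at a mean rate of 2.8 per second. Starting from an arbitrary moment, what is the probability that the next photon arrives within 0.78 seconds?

0.8874

Inter-arrival times are exponential with rate λ = 2.8 per second.
P(T ≤ 0.78) = 1 − e^(−λt) = 1 − e^(−2.8 × 0.78) = 1 − e^(−2.184) ≈ 0.8874.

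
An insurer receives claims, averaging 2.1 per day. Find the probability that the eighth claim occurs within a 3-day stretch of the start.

Over the interval, μ = 2.1 × 3 = 6.3 (a 3-day stretch = 3 days).
The eighth arrival falls in the interval iff at least 8 events occur there: P(S_8 ≤ t) = P(N ≥ 8) = 1 − P(N ≤ 7) ≈ 0.2983.

0.2983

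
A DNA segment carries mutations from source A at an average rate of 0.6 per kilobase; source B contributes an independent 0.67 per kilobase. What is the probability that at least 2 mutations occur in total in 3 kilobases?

Independent Poisson processes superpose: combined rate λ = 0.6 + 0.67 = 1.27 per kilobase.
Over the interval, μ = 1.27 × 3 = 3.81 (3 kilobases).
P(N ≥ 2) = 1 − P(N ≤ 1) ≈ 0.8935.

0.8935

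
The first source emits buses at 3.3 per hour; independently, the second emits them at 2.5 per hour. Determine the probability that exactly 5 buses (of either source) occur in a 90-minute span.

Independent Poisson processes superpose: combined rate λ = 3.3 + 2.5 = 5.8 per hour.
Over the interval, μ = 5.8 × 1.5 = 8.7 (a 90-minute span = 1.5 hours).
P(N = 5) = e^(−8.7) · 8.7^5/5! ≈ 0.0692.

0.0692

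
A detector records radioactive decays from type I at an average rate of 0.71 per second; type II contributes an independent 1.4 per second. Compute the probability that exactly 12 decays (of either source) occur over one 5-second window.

Independent Poisson processes superpose: combined rate λ = 0.71 + 1.4 = 2.11 per second.
Over the interval, μ = 2.11 × 5 = 10.55 (a 5-second window = 5 seconds).
P(N = 12) = e^(−10.55) · 10.55^12/12! ≈ 0.1040.

0.1040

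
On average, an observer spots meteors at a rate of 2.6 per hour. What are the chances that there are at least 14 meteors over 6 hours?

Over the interval, μ = 2.6 × 6 = 15.6 (6 hours).
P(N ≥ 14) = 1 − P(N ≤ 13) = 1 − Σ_{j=0}^{13} e^(−μ) μ^j/j! ≈ 0.6917.

0.6917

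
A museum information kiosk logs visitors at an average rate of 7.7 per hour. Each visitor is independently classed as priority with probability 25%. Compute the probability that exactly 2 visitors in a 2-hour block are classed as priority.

Thinning: the visitors that are classed as priority themselves form a Poisson process with rate 0.25 × 7.7 = 1.925 per hour.
Over the interval, μ = 1.925 × 2 = 3.85 (a 2-hour block = 2 hours).
P(N = 2) = e^(−3.85) · 3.85^2/2! ≈ 0.1577.

0.1577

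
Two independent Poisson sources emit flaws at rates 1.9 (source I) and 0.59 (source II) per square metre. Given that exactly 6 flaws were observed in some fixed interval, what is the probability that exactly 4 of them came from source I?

Given the total, each event is independently from source I with probability p = λ_I/(λ_I+λ_II) = 1.9/2.49 ≈ 0.7631.
So K ~ Binomial(6, 1.9/2.49): P(K = 4) = C(6,4) · (1.9/2.49)^4 · (0.59/2.49)^2 ≈ 0.2855.

0.2855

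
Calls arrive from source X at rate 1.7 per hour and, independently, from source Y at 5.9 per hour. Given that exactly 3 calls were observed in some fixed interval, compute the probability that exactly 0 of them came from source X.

Given the total, each event is independently from source X with probability p = λ_X/(λ_X+λ_Y) = 1.7/7.6 ≈ 0.2237.
So K ~ Binomial(3, 1.7/7.6): P(K = 0) = C(3,0) · (1.7/7.6)^0 · (5.9/7.6)^3 ≈ 0.4679.

0.4679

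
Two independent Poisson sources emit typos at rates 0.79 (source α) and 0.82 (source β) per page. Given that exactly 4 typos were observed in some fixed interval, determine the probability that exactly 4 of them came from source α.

0.0580

Given the total, each event is independently from source α with probability p = λ_α/(λ_α+λ_β) = 0.79/1.61 ≈ 0.4907.
So K ~ Binomial(4, 0.79/1.61): P(K = 4) = C(4,4) · (0.79/1.61)^4 · (0.82/1.61)^0 ≈ 0.0580.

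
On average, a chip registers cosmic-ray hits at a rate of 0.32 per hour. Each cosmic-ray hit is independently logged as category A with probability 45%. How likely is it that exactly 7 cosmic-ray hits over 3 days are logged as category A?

Thinning: the cosmic-ray hits that are logged as category A themselves form a Poisson process with rate 0.45 × 0.32 = 0.144 per hour.
Over the interval, μ = 0.144 × 72 = 10.368 (3 days = 72 hours).
P(N = 7) = e^(−10.368) · 10.368^7/7! ≈ 0.0803.

0.0803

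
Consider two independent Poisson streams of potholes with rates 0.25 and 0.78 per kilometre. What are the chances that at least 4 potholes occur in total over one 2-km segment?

0.1539

Independent Poisson processes superpose: combined rate λ = 0.25 + 0.78 = 1.03 per kilometre.
Over the interval, μ = 1.03 × 2 = 2.06 (a 2-km segment = 2 kilometres).
P(N ≥ 4) = 1 − P(N ≤ 3) ≈ 0.1539.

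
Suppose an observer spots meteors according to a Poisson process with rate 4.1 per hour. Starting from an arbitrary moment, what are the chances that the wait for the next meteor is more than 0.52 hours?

0.1186

The wait for the next event is exponential with rate λ = 4.1 per hour.
P(T > 0.52) = e^(−λt) = e^(−4.1 × 0.52) = e^(−2.132) ≈ 0.1186.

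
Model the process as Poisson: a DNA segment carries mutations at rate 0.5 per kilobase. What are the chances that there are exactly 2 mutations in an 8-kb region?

0.1465

Over the interval, μ = 0.5 × 8 = 4 (an 8-kb region = 8 kilobases).
P(N = 2) = e^(−μ) μ^2/2! = e^(−4) · 4^2/2 ≈ 0.1465.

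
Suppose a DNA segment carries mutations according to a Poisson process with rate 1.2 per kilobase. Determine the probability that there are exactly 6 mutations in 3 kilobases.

Over the interval, μ = 1.2 × 3 = 3.6 (3 kilobases).
P(N = 6) = e^(−μ) μ^6/6! = e^(−3.6) · 3.6^6/720 ≈ 0.0826.

0.0826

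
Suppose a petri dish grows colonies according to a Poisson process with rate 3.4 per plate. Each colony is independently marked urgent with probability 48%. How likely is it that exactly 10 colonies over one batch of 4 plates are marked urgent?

Thinning: the colonies that are marked urgent themselves form a Poisson process with rate 0.48 × 3.4 = 1.632 per plate.
Over the interval, μ = 1.632 × 4 = 6.528 (a batch of 4 plates = 4 plates).
P(N = 10) = e^(−6.528) · 6.528^10/10! ≈ 0.0566.

0.0566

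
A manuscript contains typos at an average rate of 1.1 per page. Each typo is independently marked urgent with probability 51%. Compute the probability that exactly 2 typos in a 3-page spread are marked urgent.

0.2632

Thinning: the typos that are marked urgent themselves form a Poisson process with rate 0.51 × 1.1 = 0.561 per page.
Over the interval, μ = 0.561 × 3 = 1.683 (a 3-page spread = 3 pages).
P(N = 2) = e^(−1.683) · 1.683^2/2! ≈ 0.2632.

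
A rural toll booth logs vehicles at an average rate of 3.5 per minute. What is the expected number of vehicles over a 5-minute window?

17.5

E[N] = λt = 3.5 × 5 = 17.5 (a 5-minute window = 5 minutes).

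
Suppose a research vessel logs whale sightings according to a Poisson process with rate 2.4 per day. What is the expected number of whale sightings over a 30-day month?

E[N] = λt = 2.4 × 30 = 72 (a 30-day month = 30 days).

72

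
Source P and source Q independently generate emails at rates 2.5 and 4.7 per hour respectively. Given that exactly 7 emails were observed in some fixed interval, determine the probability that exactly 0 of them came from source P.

Given the total, each event is independently from source P with probability p = λ_P/(λ_P+λ_Q) = 2.5/7.2 ≈ 0.3472.
So K ~ Binomial(7, 2.5/7.2): P(K = 0) = C(7,0) · (2.5/7.2)^0 · (4.7/7.2)^7 ≈ 0.0505.

0.0505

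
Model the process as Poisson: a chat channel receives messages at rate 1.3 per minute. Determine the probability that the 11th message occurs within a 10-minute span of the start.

Over the interval, μ = 1.3 × 10 = 13 (a 10-minute span = 10 minutes).
The 11th arrival falls in the interval iff at least 11 events occur there: P(S_11 ≤ t) = P(N ≥ 11) = 1 − P(N ≤ 10) ≈ 0.7483.

0.7483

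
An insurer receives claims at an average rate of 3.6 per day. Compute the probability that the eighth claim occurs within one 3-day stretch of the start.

0.8434

Over the interval, μ = 3.6 × 3 = 10.8 (a 3-day stretch = 3 days).
The eighth arrival falls in the interval iff at least 8 events occur there: P(S_8 ≤ t) = P(N ≥ 8) = 1 − P(N ≤ 7) ≈ 0.8434.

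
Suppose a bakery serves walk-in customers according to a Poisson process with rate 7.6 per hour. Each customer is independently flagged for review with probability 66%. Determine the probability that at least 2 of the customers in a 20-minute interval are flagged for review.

Thinning: the customers that are flagged for review themselves form a Poisson process with rate 0.66 × 7.6 = 5.016 per hour.
Over the interval, μ = 5.016 × 1/3 = 1.672 (a 20-minute interval = 1/3 hours).
P(N ≥ 2) = 1 − P(N ≤ 1) ≈ 0.4980.

0.4980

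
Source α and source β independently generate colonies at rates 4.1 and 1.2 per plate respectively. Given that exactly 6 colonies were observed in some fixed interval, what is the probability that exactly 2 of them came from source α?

Given the total, each event is independently from source α with probability p = λ_α/(λ_α+λ_β) = 4.1/5.3 ≈ 0.7736.
So K ~ Binomial(6, 4.1/5.3): P(K = 2) = C(6,2) · (4.1/5.3)^2 · (1.2/5.3)^4 ≈ 0.0236.

0.0236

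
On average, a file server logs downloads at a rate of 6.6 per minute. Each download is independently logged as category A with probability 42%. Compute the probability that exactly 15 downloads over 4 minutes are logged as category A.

Thinning: the downloads that are logged as category A themselves form a Poisson process with rate 0.42 × 6.6 = 2.772 per minute.
Over the interval, μ = 2.772 × 4 = 11.088 (4 minutes).
P(N = 15) = e^(−11.088) · 11.088^15/15! ≈ 0.0551.

0.0551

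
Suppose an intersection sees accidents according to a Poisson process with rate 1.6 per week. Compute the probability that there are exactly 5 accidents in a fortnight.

Over the interval, μ = 1.6 × 2 = 3.2 (a fortnight = 2 weeks).
P(N = 5) = e^(−μ) μ^5/5! = e^(−3.2) · 3.2^5/120 ≈ 0.1140.

0.1140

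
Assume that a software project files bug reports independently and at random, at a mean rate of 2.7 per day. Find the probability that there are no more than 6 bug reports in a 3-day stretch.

0.3013

Over the interval, μ = 2.7 × 3 = 8.1 (a 3-day stretch = 3 days).
P(N ≤ 6) = Σ_{j=0}^{6} e^(−μ) μ^j/j! ≈ 0.3013.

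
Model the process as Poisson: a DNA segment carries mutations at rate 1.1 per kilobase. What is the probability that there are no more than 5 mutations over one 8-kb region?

0.1284

Over the interval, μ = 1.1 × 8 = 8.8 (an 8-kb region = 8 kilobases).
P(N ≤ 5) = Σ_{j=0}^{5} e^(−μ) μ^j/j! ≈ 0.1284.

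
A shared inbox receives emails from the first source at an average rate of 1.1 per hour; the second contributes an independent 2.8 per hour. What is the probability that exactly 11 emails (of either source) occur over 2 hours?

Independent Poisson processes superpose: combined rate λ = 1.1 + 2.8 = 3.9 per hour.
Over the interval, μ = 3.9 × 2 = 7.8 (2 hours).
P(N = 11) = e^(−7.8) · 7.8^11/11! ≈ 0.0667.

0.0667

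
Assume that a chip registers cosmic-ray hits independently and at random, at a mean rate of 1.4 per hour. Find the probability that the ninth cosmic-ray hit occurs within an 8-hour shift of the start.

0.7853

Over the interval, μ = 1.4 × 8 = 11.2 (an 8-hour shift = 8 hours).
The ninth arrival falls in the interval iff at least 9 events occur there: P(S_9 ≤ t) = P(N ≥ 9) = 1 − P(N ≤ 8) ≈ 0.7853.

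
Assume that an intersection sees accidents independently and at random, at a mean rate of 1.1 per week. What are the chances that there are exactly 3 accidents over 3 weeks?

0.2209

Over the interval, μ = 1.1 × 3 = 3.3 (3 weeks).
P(N = 3) = e^(−μ) μ^3/3! = e^(−3.3) · 3.3^3/6 ≈ 0.2209.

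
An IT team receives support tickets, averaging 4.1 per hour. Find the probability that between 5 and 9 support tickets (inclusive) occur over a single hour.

With mean μ = 4.1 per hour,
P(5 ≤ N ≤ 9) = Σ_{j=5}^{9} e^(−4.1) · 4.1^j/j! ≈ 0.3812.

0.3812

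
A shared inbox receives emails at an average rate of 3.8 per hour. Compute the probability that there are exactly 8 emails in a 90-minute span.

Over the interval, μ = 3.8 × 1.5 = 5.7 (a 90-minute span = 1.5 hours).
P(N = 8) = e^(−μ) μ^8/8! = e^(−5.7) · 5.7^8/40320 ≈ 0.0925.

0.0925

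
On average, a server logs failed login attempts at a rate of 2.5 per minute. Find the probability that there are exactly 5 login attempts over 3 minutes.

0.1094

Over the interval, μ = 2.5 × 3 = 7.5 (3 minutes).
P(N = 5) = e^(−μ) μ^5/5! = e^(−7.5) · 7.5^5/120 ≈ 0.1094.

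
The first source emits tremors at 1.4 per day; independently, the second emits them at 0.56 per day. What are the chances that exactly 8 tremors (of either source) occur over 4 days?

Independent Poisson processes superpose: combined rate λ = 1.4 + 0.56 = 1.96 per day.
Over the interval, μ = 1.96 × 4 = 7.84 (4 days).
P(N = 8) = e^(−7.84) · 7.84^8/8! ≈ 0.1394.

0.1394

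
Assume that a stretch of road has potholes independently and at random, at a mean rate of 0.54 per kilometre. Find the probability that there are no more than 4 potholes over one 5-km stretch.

Over the interval, μ = 0.54 × 5 = 2.7 (a 5-km stretch = 5 kilometres).
P(N ≤ 4) = Σ_{j=0}^{4} e^(−μ) μ^j/j! ≈ 0.8629.

0.8629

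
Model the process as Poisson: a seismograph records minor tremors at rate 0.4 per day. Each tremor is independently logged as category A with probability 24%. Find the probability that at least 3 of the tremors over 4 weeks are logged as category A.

0.5034

Thinning: the tremors that are logged as category A themselves form a Poisson process with rate 0.24 × 0.4 = 0.096 per day.
Over the interval, μ = 0.096 × 28 = 2.688 (4 weeks = 28 days).
P(N ≥ 3) = 1 − P(N ≤ 2) ≈ 0.5034.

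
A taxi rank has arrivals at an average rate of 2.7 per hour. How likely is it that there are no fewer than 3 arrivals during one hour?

With mean μ = 2.7 per hour,
P(N ≥ 3) = 1 − P(N ≤ 2) = 1 − Σ_{j=0}^{2} e^(−μ) μ^j/j! ≈ 0.5064.

0.5064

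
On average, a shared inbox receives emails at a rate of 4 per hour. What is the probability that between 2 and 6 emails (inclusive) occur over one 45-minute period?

0.7673

Over the interval, μ = 4 × 0.75 = 3 (a 45-minute period = 0.75 hours).
P(2 ≤ N ≤ 6) = Σ_{j=2}^{6} e^(−3) · 3^j/j! ≈ 0.7673.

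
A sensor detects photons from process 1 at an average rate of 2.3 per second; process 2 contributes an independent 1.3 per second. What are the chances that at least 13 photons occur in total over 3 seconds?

0.2896

Independent Poisson processes superpose: combined rate λ = 2.3 + 1.3 = 3.6 per second.
Over the interval, μ = 3.6 × 3 = 10.8 (3 seconds).
P(N ≥ 13) = 1 − P(N ≤ 12) ≈ 0.2896.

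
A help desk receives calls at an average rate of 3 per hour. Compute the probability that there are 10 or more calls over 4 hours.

0.7576

Over the interval, μ = 3 × 4 = 12 (4 hours).
P(N ≥ 10) = 1 − P(N ≤ 9) = 1 − Σ_{j=0}^{9} e^(−μ) μ^j/j! ≈ 0.7576.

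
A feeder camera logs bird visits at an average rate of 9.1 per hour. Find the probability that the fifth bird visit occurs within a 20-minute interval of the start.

Over the interval, μ = 9.1 × 1/3 ≈ 3.03333 (a 20-minute interval = 1/3 hours).
The fifth arrival falls in the interval iff at least 5 events occur there: P(S_5 ≤ t) = P(N ≥ 5) = 1 − P(N ≤ 4) ≈ 0.1904.

0.1904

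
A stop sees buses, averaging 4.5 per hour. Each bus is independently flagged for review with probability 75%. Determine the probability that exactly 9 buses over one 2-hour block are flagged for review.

0.0939

Thinning: the buses that are flagged for review themselves form a Poisson process with rate 0.75 × 4.5 = 3.375 per hour.
Over the interval, μ = 3.375 × 2 = 6.75 (a 2-hour block = 2 hours).
P(N = 9) = e^(−6.75) · 6.75^9/9! ≈ 0.0939.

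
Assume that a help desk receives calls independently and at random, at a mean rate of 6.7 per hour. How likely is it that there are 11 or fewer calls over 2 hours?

0.3139

Over the interval, μ = 6.7 × 2 = 13.4 (2 hours).
P(N ≤ 11) = Σ_{j=0}^{11} e^(−μ) μ^j/j! ≈ 0.3139.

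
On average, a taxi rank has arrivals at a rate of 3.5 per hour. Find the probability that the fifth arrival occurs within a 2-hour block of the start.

Over the interval, μ = 3.5 × 2 = 7 (a 2-hour block = 2 hours).
The fifth arrival falls in the interval iff at least 5 events occur there: P(S_5 ≤ t) = P(N ≥ 5) = 1 − P(N ≤ 4) ≈ 0.8270.

0.8270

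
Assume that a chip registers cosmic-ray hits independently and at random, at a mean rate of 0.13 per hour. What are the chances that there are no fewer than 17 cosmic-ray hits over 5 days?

Over the interval, μ = 0.13 × 120 = 15.6 (5 days = 120 hours).
P(N ≥ 17) = 1 − P(N ≤ 16) = 1 − Σ_{j=0}^{16} e^(−μ) μ^j/j! ≈ 0.3944.

0.3944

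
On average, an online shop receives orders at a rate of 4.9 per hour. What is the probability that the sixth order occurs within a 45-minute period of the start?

0.1664

Over the interval, μ = 4.9 × 0.75 = 3.675 (a 45-minute period = 0.75 hours).
The sixth arrival falls in the interval iff at least 6 events occur there: P(S_6 ≤ t) = P(N ≥ 6) = 1 − P(N ≤ 5) ≈ 0.1664.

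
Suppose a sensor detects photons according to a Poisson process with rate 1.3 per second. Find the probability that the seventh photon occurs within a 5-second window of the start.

Over the interval, μ = 1.3 × 5 = 6.5 (a 5-second window = 5 seconds).
The seventh arrival falls in the interval iff at least 7 events occur there: P(S_7 ≤ t) = P(N ≥ 7) = 1 − P(N ≤ 6) ≈ 0.4735.

0.4735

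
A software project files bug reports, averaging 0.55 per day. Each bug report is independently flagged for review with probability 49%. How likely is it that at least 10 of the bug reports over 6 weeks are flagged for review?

0.6931

Thinning: the bug reports that are flagged for review themselves form a Poisson process with rate 0.49 × 0.55 = 0.2695 per day.
Over the interval, μ = 0.2695 × 42 = 11.319 (6 weeks = 42 days).
P(N ≥ 10) = 1 − P(N ≤ 9) ≈ 0.6931.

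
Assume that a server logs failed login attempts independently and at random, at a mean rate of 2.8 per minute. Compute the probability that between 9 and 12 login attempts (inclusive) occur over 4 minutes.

0.4519

Over the interval, μ = 2.8 × 4 = 11.2 (4 minutes).
P(9 ≤ N ≤ 12) = Σ_{j=9}^{12} e^(−11.2) · 11.2^j/j! ≈ 0.4519.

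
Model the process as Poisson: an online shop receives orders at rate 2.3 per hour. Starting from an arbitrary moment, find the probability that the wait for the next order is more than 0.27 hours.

0.5374

The wait for the next event is exponential with rate λ = 2.3 per hour.
P(T > 0.27) = e^(−λt) = e^(−2.3 × 0.27) = e^(−0.621) ≈ 0.5374.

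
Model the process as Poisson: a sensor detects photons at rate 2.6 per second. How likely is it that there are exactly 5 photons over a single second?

With mean μ = 2.6 per second,
P(N = 5) = e^(−μ) μ^5/5! = e^(−2.6) · 2.6^5/120 ≈ 0.0735.

0.0735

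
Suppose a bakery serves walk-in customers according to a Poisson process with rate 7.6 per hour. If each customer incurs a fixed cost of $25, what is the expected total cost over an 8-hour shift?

E[N] = 7.6 × 8 = 60.8 (an 8-hour shift = 8 hours); E[cost] = 60.8 × $25 = $1520.

$1520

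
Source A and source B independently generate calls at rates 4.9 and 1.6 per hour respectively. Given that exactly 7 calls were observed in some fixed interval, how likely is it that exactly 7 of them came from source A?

Given the total, each event is independently from source A with probability p = λ_A/(λ_A+λ_B) = 4.9/6.5 ≈ 0.7538.
So K ~ Binomial(7, 4.9/6.5): P(K = 7) = C(7,7) · (4.9/6.5)^7 · (1.6/6.5)^0 ≈ 0.1383.

0.1383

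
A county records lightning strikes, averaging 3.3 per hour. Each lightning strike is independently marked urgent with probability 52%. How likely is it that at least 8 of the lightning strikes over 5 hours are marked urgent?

0.6247

Thinning: the lightning strikes that are marked urgent themselves form a Poisson process with rate 0.52 × 3.3 = 1.716 per hour.
Over the interval, μ = 1.716 × 5 = 8.58 (5 hours).
P(N ≥ 8) = 1 − P(N ≤ 7) ≈ 0.6247.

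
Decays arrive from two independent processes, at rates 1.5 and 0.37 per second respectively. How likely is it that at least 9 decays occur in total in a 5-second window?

Independent Poisson processes superpose: combined rate λ = 1.5 + 0.37 = 1.87 per second.
Over the interval, μ = 1.87 × 5 = 9.35 (a 5-second window = 5 seconds).
P(N ≥ 9) = 1 − P(N ≤ 8) ≈ 0.5895.

0.5895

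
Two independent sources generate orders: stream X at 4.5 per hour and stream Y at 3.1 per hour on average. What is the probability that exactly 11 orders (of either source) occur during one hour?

0.0613

Independent Poisson processes superpose: combined rate λ = 4.5 + 3.1 = 7.6 per hour.
So μ = 7.6.
P(N = 11) = e^(−7.6) · 7.6^11/11! ≈ 0.0613.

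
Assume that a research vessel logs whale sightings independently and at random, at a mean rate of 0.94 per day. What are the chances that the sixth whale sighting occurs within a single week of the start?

Over the interval, μ = 0.94 × 7 = 6.58 (a week = 7 days).
The sixth arrival falls in the interval iff at least 6 events occur there: P(S_6 ≤ t) = P(N ≥ 6) = 1 − P(N ≤ 5) ≈ 0.6425.

0.6425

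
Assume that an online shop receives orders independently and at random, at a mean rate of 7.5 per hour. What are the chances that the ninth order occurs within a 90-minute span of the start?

0.7895

Over the interval, μ = 7.5 × 1.5 = 11.25 (a 90-minute span = 1.5 hours).
The ninth arrival falls in the interval iff at least 9 events occur there: P(S_9 ≤ t) = P(N ≥ 9) = 1 − P(N ≤ 8) ≈ 0.7895.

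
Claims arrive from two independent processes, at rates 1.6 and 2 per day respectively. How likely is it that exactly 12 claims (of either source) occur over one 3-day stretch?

Independent Poisson processes superpose: combined rate λ = 1.6 + 2 = 3.6 per day.
Over the interval, μ = 3.6 × 3 = 10.8 (a 3-day stretch = 3 days).
P(N = 12) = e^(−10.8) · 10.8^12/12! ≈ 0.1072.

0.1072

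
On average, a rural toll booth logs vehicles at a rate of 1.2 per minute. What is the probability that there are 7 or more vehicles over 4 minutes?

Over the interval, μ = 1.2 × 4 = 4.8 (4 minutes).
P(N ≥ 7) = 1 − P(N ≤ 6) = 1 − Σ_{j=0}^{6} e^(−μ) μ^j/j! ≈ 0.2092.

0.2092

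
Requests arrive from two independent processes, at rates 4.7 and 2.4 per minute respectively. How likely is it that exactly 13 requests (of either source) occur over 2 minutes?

Independent Poisson processes superpose: combined rate λ = 4.7 + 2.4 = 7.1 per minute.
Over the interval, μ = 7.1 × 2 = 14.2 (2 minutes).
P(N = 13) = e^(−14.2) · 14.2^13/13! ≈ 0.1043.

0.1043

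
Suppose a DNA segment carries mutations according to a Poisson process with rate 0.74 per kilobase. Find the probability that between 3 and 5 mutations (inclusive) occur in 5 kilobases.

0.5447

Over the interval, μ = 0.74 × 5 = 3.7 (5 kilobases).
P(3 ≤ N ≤ 5) = Σ_{j=3}^{5} e^(−3.7) · 3.7^j/j! ≈ 0.5447.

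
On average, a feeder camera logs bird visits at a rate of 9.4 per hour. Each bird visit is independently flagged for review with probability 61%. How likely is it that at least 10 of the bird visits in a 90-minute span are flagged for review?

0.3602

Thinning: the bird visits that are flagged for review themselves form a Poisson process with rate 0.61 × 9.4 = 5.734 per hour.
Over the interval, μ = 5.734 × 1.5 = 8.601 (a 90-minute span = 1.5 hours).
P(N ≥ 10) = 1 − P(N ≤ 9) ≈ 0.3602.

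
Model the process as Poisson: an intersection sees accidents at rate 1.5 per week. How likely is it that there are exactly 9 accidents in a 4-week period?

0.0688

Over the interval, μ = 1.5 × 4 = 6 (a 4-week period = 4 weeks).
P(N = 9) = e^(−μ) μ^9/9! = e^(−6) · 6^9/362880 ≈ 0.0688.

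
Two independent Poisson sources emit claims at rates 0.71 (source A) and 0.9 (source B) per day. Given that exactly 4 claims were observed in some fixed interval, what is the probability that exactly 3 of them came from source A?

Given the total, each event is independently from source A with probability p = λ_A/(λ_A+λ_B) = 0.71/1.61 ≈ 0.4410.
So K ~ Binomial(4, 0.71/1.61): P(K = 3) = C(4,3) · (0.71/1.61)^3 · (0.9/1.61)^1 ≈ 0.1918.

0.1918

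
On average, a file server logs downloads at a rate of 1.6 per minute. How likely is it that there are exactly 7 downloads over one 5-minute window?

Over the interval, μ = 1.6 × 5 = 8 (a 5-minute window = 5 minutes).
P(N = 7) = e^(−μ) μ^7/7! = e^(−8) · 8^7/5040 ≈ 0.1396.

0.1396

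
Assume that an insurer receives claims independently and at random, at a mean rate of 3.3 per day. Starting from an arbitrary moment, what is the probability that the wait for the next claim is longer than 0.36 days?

0.3048

The wait for the next event is exponential with rate λ = 3.3 per day.
P(T > 0.36) = e^(−λt) = e^(−3.3 × 0.36) = e^(−1.188) ≈ 0.3048.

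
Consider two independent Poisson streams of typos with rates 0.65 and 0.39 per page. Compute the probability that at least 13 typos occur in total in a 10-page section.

0.2478

Independent Poisson processes superpose: combined rate λ = 0.65 + 0.39 = 1.04 per page.
Over the interval, μ = 1.04 × 10 = 10.4 (a 10-page section = 10 pages).
P(N ≥ 13) = 1 − P(N ≤ 12) ≈ 0.2478.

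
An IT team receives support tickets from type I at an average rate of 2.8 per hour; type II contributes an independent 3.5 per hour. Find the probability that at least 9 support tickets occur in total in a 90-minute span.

0.6020

Independent Poisson processes superpose: combined rate λ = 2.8 + 3.5 = 6.3 per hour.
Over the interval, μ = 6.3 × 1.5 = 9.45 (a 90-minute span = 1.5 hours).
P(N ≥ 9) = 1 − P(N ≤ 8) ≈ 0.6020.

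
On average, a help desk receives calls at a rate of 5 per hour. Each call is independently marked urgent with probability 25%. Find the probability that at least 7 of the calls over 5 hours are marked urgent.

Thinning: the calls that are marked urgent themselves form a Poisson process with rate 0.25 × 5 = 1.25 per hour.
Over the interval, μ = 1.25 × 5 = 6.25 (5 hours).
P(N ≥ 7) = 1 − P(N ≤ 6) ≈ 0.4338.

0.4338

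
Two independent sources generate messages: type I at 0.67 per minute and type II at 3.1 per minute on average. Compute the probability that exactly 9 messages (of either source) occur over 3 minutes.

0.1022

Independent Poisson processes superpose: combined rate λ = 0.67 + 3.1 = 3.77 per minute.
Over the interval, μ = 3.77 × 3 = 11.31 (3 minutes).
P(N = 9) = e^(−11.31) · 11.31^9/9! ≈ 0.1022.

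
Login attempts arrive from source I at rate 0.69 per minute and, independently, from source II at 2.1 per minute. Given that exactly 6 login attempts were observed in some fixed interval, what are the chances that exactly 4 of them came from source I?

0.0318

Given the total, each event is independently from source I with probability p = λ_I/(λ_I+λ_II) = 0.69/2.79 ≈ 0.2473.
So K ~ Binomial(6, 0.69/2.79): P(K = 4) = C(6,4) · (0.69/2.79)^4 · (2.1/2.79)^2 ≈ 0.0318.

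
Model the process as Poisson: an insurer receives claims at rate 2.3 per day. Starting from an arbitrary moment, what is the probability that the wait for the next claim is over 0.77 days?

0.1702

The wait for the next event is exponential with rate λ = 2.3 per day.
P(T > 0.77) = e^(−λt) = e^(−2.3 × 0.77) = e^(−1.771) ≈ 0.1702.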